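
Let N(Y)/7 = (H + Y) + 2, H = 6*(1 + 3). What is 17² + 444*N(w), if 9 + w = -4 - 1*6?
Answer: 22045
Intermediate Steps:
H = 24 (H = 6*4 = 24)
w = -19 (w = -9 + (-4 - 1*6) = -9 + (-4 - 6) = -9 - 10 = -19)
N(Y) = 182 + 7*Y (N(Y) = 7*((24 + Y) + 2) = 7*(26 + Y) = 182 + 7*Y)
17² + 444*N(w) = 17² + 444*(182 + 7*(-19)) = 289 + 444*(182 - 133) = 289 + 444*49 = 289 + 21756 = 22045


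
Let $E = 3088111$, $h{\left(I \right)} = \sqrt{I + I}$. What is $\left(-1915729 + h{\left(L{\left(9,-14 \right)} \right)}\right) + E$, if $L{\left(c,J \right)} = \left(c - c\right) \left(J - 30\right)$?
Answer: $1172382$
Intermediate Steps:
$L{\left(c,J \right)} = 0$ ($L{\left(c,J \right)} = 0 \left(-30 + J\right) = 0$)
$h{\left(I \right)} = \sqrt{2} \sqrt{I}$ ($h{\left(I \right)} = \sqrt{2 I} = \sqrt{2} \sqrt{I}$)
$\left(-1915729 + h{\left(L{\left(9,-14 \right)} \right)}\right) + E = \left(-1915729 + \sqrt{2} \sqrt{0}\right) + 3088111 = \left(-1915729 + \sqrt{2} \cdot 0\right) + 3088111 = \left(-1915729 + 0\right) + 3088111 = -1915729 + 3088111 = 1172382$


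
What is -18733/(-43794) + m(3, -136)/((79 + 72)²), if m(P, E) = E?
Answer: 421175149/998546994 ≈ 0.42179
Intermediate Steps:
-18733/(-43794) + m(3, -136)/((79 + 72)²) = -18733/(-43794) - 136/(79 + 72)² = -18733*(-1/43794) - 136/(151²) = 18733/43794 - 136/22801 = 421175149/998546994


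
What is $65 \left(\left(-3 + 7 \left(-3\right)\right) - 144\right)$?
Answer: $-10920$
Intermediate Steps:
$65 \left(\left(-3 + 7 \left(-3\right)\right) - 144\right) = 65 \left(\left(-3 - 21\right) - 144\right) = 65 \left(-24 - 144\right) = 65 \left(-168\right) = -10920$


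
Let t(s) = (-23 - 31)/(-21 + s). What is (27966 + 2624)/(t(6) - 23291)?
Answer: -152950/116437 ≈ -1.3136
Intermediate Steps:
t(s) = -54/(-21 + s)
(27966 + 2624)/(t(6) - 23291) = (27966 + 2624)/(-54/(-21 + 6) - 23291) = 30590/(-54/(-15) - 23291) = 30590/(-54*(-1/15) - 23291) = 30590/(18/5 - 23291) = 30590/(-116437/5) = 30590*(-5/116437) = -152950/116437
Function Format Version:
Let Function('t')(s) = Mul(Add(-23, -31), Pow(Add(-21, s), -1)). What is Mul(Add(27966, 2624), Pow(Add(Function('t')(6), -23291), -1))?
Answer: Rational(-152950, 116437) ≈ -1.3136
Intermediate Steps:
Function('t')(s) = Mul(-54, Pow(Add(-21, s), -1))
Mul(Add(27966, 2624), Pow(Add(Function('t')(6), -23291), -1)) = Mul(Add(27966, 2624), Pow(Add(Mul(-54, Pow(Add(-21, 6), -1)), -23291), -1)) = Mul(30590, Pow(Add(Mul(-54, Pow(-15, -1)), -23291), -1)) = Mul(30590, Pow(Add(Mul(-54, Rational(-1, 15)), -23291), -1)) = Mul(30590, Pow(Add(Rational(18, 5), -23291), -1)) = Mul(30590, Pow(Rational(-116437, 5), -1)) = Mul(30590, Rational(-5, 116437)) = Rational(-152950, 116437)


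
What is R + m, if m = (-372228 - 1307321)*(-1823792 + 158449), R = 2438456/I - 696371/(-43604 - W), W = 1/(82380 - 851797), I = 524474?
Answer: 24608120860361639578506053288/8797961892305479 ≈ 2.7970e+12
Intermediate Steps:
W = -1/769417 (W = 1/(-769417) = -1/769417 ≈ -1.2997e-6)
R = 181411185661841235/8797961892305479 (R = 2438456/524474 - 696371/(-43604 - 1*(-1/769417)) = 2438456*(1/524474) - 696371/(-43604 + 1/769417) = 1219228/262237 - 696371/(-33549658867/769417) = 1219228/262237 - 696371*(-769417/33549658867) = 1219228/262237 + 535799685707/33549658867 = 181411185661841235/8797961892305479 ≈ 20.620)
m = 2797025170307 (m = -1679549*(-1665343) = 2797025170307)
R + m = 181411185661841235/8797961892305479 + 2797025170307 = 24608120860361639578506053288/8797961892305479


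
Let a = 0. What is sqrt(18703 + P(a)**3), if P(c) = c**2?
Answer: sqrt(18703) ≈ 136.76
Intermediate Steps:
sqrt(18703 + P(a)**3) = sqrt(18703 + (0**2)**3) = sqrt(18703 + 0**3) = sqrt(18703 + 0) = sqrt(18703)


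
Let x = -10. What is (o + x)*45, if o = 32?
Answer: 990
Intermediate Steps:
(o + x)*45 = (32 - 10)*45 = 22*45 = 990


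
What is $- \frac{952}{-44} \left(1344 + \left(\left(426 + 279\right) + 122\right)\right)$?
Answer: $\frac{516698}{11} \approx 46973.0$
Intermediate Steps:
$- \frac{952}{-44} \left(1344 + \left(\left(426 + 279\right) + 122\right)\right) = \left(-952\right) \left(- \frac{1}{44}\right) \left(1344 + \left(705 + 122\right)\right) = \frac{238 \left(1344 + 827\right)}{11} = \frac{238}{11} \cdot 2171 = \frac{516698}{11}$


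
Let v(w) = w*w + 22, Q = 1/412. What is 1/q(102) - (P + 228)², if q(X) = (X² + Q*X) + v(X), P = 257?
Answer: -1009357766769/4291031 ≈ -2.3523e+5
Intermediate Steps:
Q = 1/412 ≈ 0.0024272
v(w) = 22 + w² (v(w) = w² + 22 = 22 + w²)
q(X) = 22 + 2*X² + X/412 (q(X) = (X² + X/412) + (22 + X²) = 22 + 2*X² + X/412)
1/q(102) - (P + 228)² = 1/(22 + 2*102² + (1/412)*102) - (257 + 228)² = 1/(22 + 2*10404 + 51/206) - 1*485² = 1/(22 + 20808 + 51/206) - 1*235225 = 1/(4291031/206) - 235225 = 206/4291031 - 235225 = -1009357766769/4291031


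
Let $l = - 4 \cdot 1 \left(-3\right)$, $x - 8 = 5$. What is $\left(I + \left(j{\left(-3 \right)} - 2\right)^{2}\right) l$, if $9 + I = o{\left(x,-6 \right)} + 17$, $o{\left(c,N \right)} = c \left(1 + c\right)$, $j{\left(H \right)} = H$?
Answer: $2580$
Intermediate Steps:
$x = 13$ ($x = 8 + 5 = 13$)
$I = 190$ ($I = -9 + \left(13 \left(1 + 13\right) + 17\right) = -9 + \left(13 \cdot 14 + 17\right) = -9 + \left(182 + 17\right) = -9 + 199 = 190$)
$l = 12$ ($l = \left(-4\right) \left(-3\right) = 12$)
$\left(I + \left(j{\left(-3 \right)} - 2\right)^{2}\right) l = \left(190 + \left(-3 - 2\right)^{2}\right) 12 = \left(190 + \left(-5\right)^{2}\right) 12 = \left(190 + 25\right) 12 = 215 \cdot 12 = 2580$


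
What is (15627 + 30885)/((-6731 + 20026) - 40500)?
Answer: -46512/27205 ≈ -1.7097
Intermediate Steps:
(15627 + 30885)/((-6731 + 20026) - 40500) = 46512/(13295 - 40500) = 46512/(-27205) = 46512*(-1/27205) = -46512/27205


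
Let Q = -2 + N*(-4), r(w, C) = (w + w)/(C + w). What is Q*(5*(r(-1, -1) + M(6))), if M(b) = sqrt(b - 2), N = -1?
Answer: 30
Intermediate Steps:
M(b) = sqrt(-2 + b)
r(w, C) = 2*w/(C + w) (r(w, C) = (2*w)/(C + w) = 2*w/(C + w))
Q = 2 (Q = -2 - 1*(-4) = -2 + 4 = 2)
Q*(5*(r(-1, -1) + M(6))) = 2*(5*(2*(-1)/(-1 - 1) + sqrt(-2 + 6))) = 2*(5*(2*(-1)/(-2) + sqrt(4))) = 2*(5*(2*(-1)*(-1/2) + 2)) = 2*(5*(1 + 2)) = 2*(5*3) = 2*15 = 30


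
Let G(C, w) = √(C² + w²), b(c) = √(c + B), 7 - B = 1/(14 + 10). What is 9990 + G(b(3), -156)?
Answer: 9990 + √3505818/12 ≈ 10146.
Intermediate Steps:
B = 167/24 (B = 7 - 1/(14 + 10) = 7 - 1/24 = 167/24 ≈ 6.9583)
b(c) = √(167/24 + c) (b(c) = √(c + 167/24) = √(167/24 + c))
9990 + G(b(3), -156) = 9990 + √((√(1002 + 144*3)/12)² + (-156)²) = 9990 + √((√(1002 + 432)/12)² + 24336) = 9990 + √((√1434/12)² + 24336) = 9990 + √(239/24 + 24336) = 9990 + √(584303/24) = 9990 + √3505818/12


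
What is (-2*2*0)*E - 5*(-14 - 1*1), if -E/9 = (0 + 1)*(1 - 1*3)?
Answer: 75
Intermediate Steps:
E = 18 (E = -9*(0 + 1)*(1 - 1*3) = -9*(1 - 3) = -9*(-2) = 18)
(-2*2*0)*E - 5*(-14 - 1*1) = (-2*2*0)*18 - 5*(-14 - 1*1) = -4*0*18 - 5*(-14 - 1) = 0*18 - 5*(-15) = 0 + 75 = 75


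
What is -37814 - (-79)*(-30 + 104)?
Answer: -31968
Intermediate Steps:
-37814 - (-79)*(-30 + 104) = -37814 - (-79)*74 = -37814 - 1*(-5846) = -37814 + 5846 = -31968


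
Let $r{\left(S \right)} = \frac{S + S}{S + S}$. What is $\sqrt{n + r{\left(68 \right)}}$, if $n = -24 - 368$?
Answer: $i \sqrt{391} \approx 19.774 i$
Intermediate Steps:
$r{\left(S \right)} = 1$ ($r{\left(S \right)} = \frac{2 S}{2 S} = 2 S \frac{1}{2 S} = 1$)
$n = -392$ ($n = -24 - 368 = -392$)
$\sqrt{n + r{\left(68 \right)}} = \sqrt{-392 + 1} = \sqrt{-391} = i \sqrt{391}$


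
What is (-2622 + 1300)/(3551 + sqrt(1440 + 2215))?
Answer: -2347211/6302973 + 661*sqrt(3655)/6302973 ≈ -0.36606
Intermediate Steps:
(-2622 + 1300)/(3551 + sqrt(1440 + 2215)) = -1322/(3551 + sqrt(3655))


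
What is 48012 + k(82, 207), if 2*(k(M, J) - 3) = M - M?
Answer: 48015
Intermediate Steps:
k(M, J) = 3 (k(M, J) = 3 + (M - M)/2 = 3 + (½)*0 = 3 + 0 = 3)
48012 + k(82, 207) = 48012 + 3 = 48015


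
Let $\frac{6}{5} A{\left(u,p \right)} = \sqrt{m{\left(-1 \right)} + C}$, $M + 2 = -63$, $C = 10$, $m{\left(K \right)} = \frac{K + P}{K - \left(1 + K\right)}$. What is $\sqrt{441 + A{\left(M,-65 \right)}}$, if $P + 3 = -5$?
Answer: $\frac{\sqrt{15876 + 30 \sqrt{19}}}{6} \approx 21.086$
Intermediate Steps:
$P = -8$ ($P = -3 - 5 = -8$)
$m{\left(K \right)} = 8 - K$ ($m{\left(K \right)} = \frac{K - 8}{K - \left(1 + K\right)} = \frac{-8 + K}{-1} = \left(-8 + K\right) \left(-1\right) = 8 - K$)
$M = -65$ ($M = -2 - 63 = -65$)
$A{\left(u,p \right)} = \frac{5 \sqrt{19}}{6}$ ($A{\left(u,p \right)} = \frac{5 \sqrt{\left(8 - -1\right) + 10}}{6} = \frac{5 \sqrt{\left(8 + 1\right) + 10}}{6} = \frac{5 \sqrt{9 + 10}}{6} = \frac{5 \sqrt{19}}{6}$)
$\sqrt{441 + A{\left(M,-65 \right)}} = \sqrt{441 + \frac{5 \sqrt{19}}{6}}$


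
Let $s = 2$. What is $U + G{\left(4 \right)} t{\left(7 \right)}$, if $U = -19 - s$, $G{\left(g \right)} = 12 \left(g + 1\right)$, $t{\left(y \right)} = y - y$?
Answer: $-21$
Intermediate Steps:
$t{\left(y \right)} = 0$
$G{\left(g \right)} = 12 + 12 g$ ($G{\left(g \right)} = 12 \left(1 + g\right) = 12 + 12 g$)
$U = -21$ ($U = -19 - 2 = -21$)
$U + G{\left(4 \right)} t{\left(7 \right)} = -21 + \left(12 + 12 \cdot 4\right) 0 = -21 + \left(12 + 48\right) 0 = -21 + 60 \cdot 0 = -21 + 0 = -21$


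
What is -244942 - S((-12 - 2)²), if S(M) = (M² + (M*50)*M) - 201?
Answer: -2203957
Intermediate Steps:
S(M) = -201 + 51*M² (S(M) = (M² + (50*M)*M) - 201 = (M² + 50*M²) - 201 = 51*M² - 201 = -201 + 51*M²)
-244942 - S((-12 - 2)²) = -244942 - (-201 + 51*((-12 - 2)²)²) = -244942 - (-201 + 51*((-14)²)²) = -244942 - (-201 + 51*196²) = -244942 - (-201 + 51*38416) = -244942 - (-201 + 1959216) = -244942 - 1*1959015 = -244942 - 1959015 = -2203957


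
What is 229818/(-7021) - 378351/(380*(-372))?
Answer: -9943556703/330829520 ≈ -30.056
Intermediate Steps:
229818/(-7021) - 378351/(380*(-372)) = 229818*(-1/7021) - 378351/(-141360) = -229818/7021 - 378351*(-1/141360) = -229818/7021 + 126117/47120 = -9943556703/330829520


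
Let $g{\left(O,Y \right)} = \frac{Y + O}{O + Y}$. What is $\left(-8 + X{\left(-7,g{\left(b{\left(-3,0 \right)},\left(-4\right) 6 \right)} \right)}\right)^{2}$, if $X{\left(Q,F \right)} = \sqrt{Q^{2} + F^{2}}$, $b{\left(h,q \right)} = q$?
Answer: $114 - 80 \sqrt{2} \approx 0.86292$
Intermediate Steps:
$g{\left(O,Y \right)} = 1$ ($g{\left(O,Y \right)} = \frac{O + Y}{O + Y} = 1$)
$X{\left(Q,F \right)} = \sqrt{F^{2} + Q^{2}}$
$\left(-8 + X{\left(-7,g{\left(b{\left(-3,0 \right)},\left(-4\right) 6 \right)} \right)}\right)^{2} = \left(-8 + \sqrt{1^{2} + \left(-7\right)^{2}}\right)^{2} = \left(-8 + \sqrt{1 + 49}\right)^{2} = \left(-8 + \sqrt{50}\right)^{2} = \left(-8 + 5 \sqrt{2}\right)^{2}$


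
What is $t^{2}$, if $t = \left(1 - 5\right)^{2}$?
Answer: $256$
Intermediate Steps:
$t = 16$ ($t = \left(-4\right)^{2} = 16$)
$t^{2} = 16^{2} = 256$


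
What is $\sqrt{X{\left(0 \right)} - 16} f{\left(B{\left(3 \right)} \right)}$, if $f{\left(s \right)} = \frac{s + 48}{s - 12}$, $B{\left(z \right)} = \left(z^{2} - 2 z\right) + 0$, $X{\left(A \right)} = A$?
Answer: $- \frac{68 i}{3} \approx - 22.667 i$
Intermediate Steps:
$B{\left(z \right)} = z^{2} - 2 z$
$f{\left(s \right)} = \frac{48 + s}{-12 + s}$
$\sqrt{X{\left(0 \right)} - 16} f{\left(B{\left(3 \right)} \right)} = \sqrt{0 - 16} \frac{48 + 3 \left(-2 + 3\right)}{-12 + 3 \left(-2 + 3\right)} = \sqrt{-16} \frac{48 + 3 \cdot 1}{-12 + 3 \cdot 1} = 4 i \frac{48 + 3}{-12 + 3} = 4 i \frac{1}{-9} \cdot 51 = 4 i \left(\left(- \frac{1}{9}\right) 51\right) = 4 i \left(- \frac{17}{3}\right) = - \frac{68 i}{3}$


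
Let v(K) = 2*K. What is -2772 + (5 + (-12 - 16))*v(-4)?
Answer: -2588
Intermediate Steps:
-2772 + (5 + (-12 - 16))*v(-4) = -2772 + (5 + (-12 - 16))*(2*(-4)) = -2772 + (5 - 28)*(-8) = -2772 - 23*(-8) = -2772 + 184 = -2588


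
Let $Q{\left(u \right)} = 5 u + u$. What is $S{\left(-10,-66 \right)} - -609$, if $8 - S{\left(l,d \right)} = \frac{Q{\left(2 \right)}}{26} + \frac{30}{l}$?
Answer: $\frac{8054}{13} \approx 619.54$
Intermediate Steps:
$Q{\left(u \right)} = 6 u$
$S{\left(l,d \right)} = \frac{98}{13} - \frac{30}{l}$ ($S{\left(l,d \right)} = 8 - \left(\frac{6 \cdot 2}{26} + \frac{30}{l}\right) = 8 - \left(12 \cdot \frac{1}{26} + \frac{30}{l}\right) = 8 - \left(\frac{6}{13} + \frac{30}{l}\right) = \frac{98}{13} - \frac{30}{l}$)
$S{\left(-10,-66 \right)} - -609 = \left(\frac{98}{13} - \frac{30}{-10}\right) - -609 = \left(\frac{98}{13} - -3\right) + 609 = \left(\frac{98}{13} + 3\right) + 609 = \frac{137}{13} + 609 = \frac{8054}{13}$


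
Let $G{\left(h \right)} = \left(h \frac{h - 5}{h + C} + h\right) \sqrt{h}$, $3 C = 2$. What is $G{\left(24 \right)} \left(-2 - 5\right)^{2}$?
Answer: $\frac{154056 \sqrt{6}}{37} \approx 10199.0$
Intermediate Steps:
$C = \frac{2}{3}$ ($C = \frac{1}{3} \cdot 2 = \frac{2}{3} \approx 0.66667$)
$G{\left(h \right)} = \sqrt{h} \left(h + \frac{h \left(-5 + h\right)}{\frac{2}{3} + h}\right)$ ($G{\left(h \right)} = \left(h \frac{h - 5}{h + \frac{2}{3}} + h\right) \sqrt{h} = \left(h \frac{-5 + h}{\frac{2}{3} + h} + h\right) \sqrt{h} = \left(\frac{h \left(-5 + h\right)}{\frac{2}{3} + h} + h\right) \sqrt{h} = \left(h + \frac{h \left(-5 + h\right)}{\frac{2}{3} + h}\right) \sqrt{h} = \sqrt{h} \left(h + \frac{h \left(-5 + h\right)}{\frac{2}{3} + h}\right)$)
$G{\left(24 \right)} \left(-2 - 5\right)^{2} = \frac{24^{\frac{3}{2}} \left(-13 + 6 \cdot 24\right)}{2 + 3 \cdot 24} \left(-2 - 5\right)^{2} = \frac{48 \sqrt{6} \left(-13 + 144\right)}{2 + 72} \left(-7\right)^{2} = 48 \sqrt{6} \cdot \frac{1}{74} \cdot 131 \cdot 49 = \frac{3144 \sqrt{6}}{37} \cdot 49 = \frac{154056 \sqrt{6}}{37}$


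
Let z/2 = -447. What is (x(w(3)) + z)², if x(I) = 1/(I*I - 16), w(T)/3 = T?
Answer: 3376655881/4225 ≈ 7.9921e+5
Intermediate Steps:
w(T) = 3*T
z = -894 (z = 2*(-447) = -894)
x(I) = 1/(-16 + I²) (x(I) = 1/(I² - 16) = 1/(-16 + I²))
(x(w(3)) + z)² = (1/(-16 + (3*3)²) - 894)² = (1/(-16 + 9²) - 894)² = (1/(-16 + 81) - 894)² = (1/65 - 894)² = (-58109/65)² = 3376655881/4225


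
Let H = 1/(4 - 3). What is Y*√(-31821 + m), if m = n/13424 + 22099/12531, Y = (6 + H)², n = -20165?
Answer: 49*I*√56276310924228690267/42054036 ≈ 8740.8*I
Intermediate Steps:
H = 1 (H = 1/1 = 1)
Y = 49 (Y = (6 + 1)² = 7² = 49)
m = 43969361/168216144 (m = -20165/13424 + 22099/12531 = 43969361/168216144 ≈ 0.26139)
Y*√(-31821 + m) = 49*√(-31821 + 43969361/168216144) = 49*√(-5352761948863/168216144) = 49*(I*√56276310924228690267/42054036) = 49*I*√56276310924228690267/42054036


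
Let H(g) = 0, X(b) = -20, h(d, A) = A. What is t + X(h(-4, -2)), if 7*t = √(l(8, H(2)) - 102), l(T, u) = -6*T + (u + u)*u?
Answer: -20 + 5*I*√6/7 ≈ -20.0 + 1.7496*I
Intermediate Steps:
l(T, u) = -6*T + 2*u² (l(T, u) = -6*T + (2*u)*u = -6*T + 2*u²)
t = 5*I*√6/7 (t = √((-6*8 + 2*0²) - 102)/7 = √((-48 + 2*0) - 102)/7 = √((-48 + 0) - 102)/7 = √(-48 - 102)/7 = √(-150)/7 = (5*I*√6)/7 = 5*I*√6/7 ≈ 1.7496*I)
t + X(h(-4, -2)) = 5*I*√6/7 - 20 = -20 + 5*I*√6/7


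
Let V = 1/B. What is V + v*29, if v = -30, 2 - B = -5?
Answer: -6089/7 ≈ -869.86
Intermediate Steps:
B = 7 (B = 2 - 1*(-5) = 2 + 5 = 7)
V = ⅐ (V = 1/7 = ⅐ ≈ 0.14286)
V + v*29 = ⅐ - 30*29 = ⅐ - 870 = -6089/7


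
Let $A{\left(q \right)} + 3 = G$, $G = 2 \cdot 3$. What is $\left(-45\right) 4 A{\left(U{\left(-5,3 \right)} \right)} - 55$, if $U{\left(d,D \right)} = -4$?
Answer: $-595$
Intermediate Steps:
$G = 6$
$A{\left(q \right)} = 3$ ($A{\left(q \right)} = -3 + 6 = 3$)
$\left(-45\right) 4 A{\left(U{\left(-5,3 \right)} \right)} - 55 = \left(-45\right) 4 \cdot 3 - 55 = \left(-180\right) 3 - 55 = -540 - 55 = -595$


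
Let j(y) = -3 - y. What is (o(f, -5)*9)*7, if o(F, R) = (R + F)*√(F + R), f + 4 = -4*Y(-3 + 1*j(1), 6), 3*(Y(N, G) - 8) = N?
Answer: -665*I*√285 ≈ -11227.0*I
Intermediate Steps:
Y(N, G) = 8 + N/3
f = -80/3 (f = -4 - 4*(8 + (-3 + 1*(-3 - 1*1))/3) = -4 - 4*(8 + (-3 + 1*(-3 - 1))/3) = -4 - 4*(8 + (-3 + 1*(-4))/3) = -4 - 4*(8 + (-3 - 4)/3) = -4 - 4*(8 + (⅓)*(-7)) = -4 - 4*(8 - 7/3) = -4 - 4*17/3 = -4 - 68/3 = -80/3 ≈ -26.667)
o(F, R) = (F + R)^(3/2) (o(F, R) = (F + R)*√(F + R) = (F + R)^(3/2))
(o(f, -5)*9)*7 = ((-80/3 - 5)^(3/2)*9)*7 = ((-95/3)^(3/2)*9)*7 = (-95*I*√285/9*9)*7 = -95*I*√285*7 = -665*I*√285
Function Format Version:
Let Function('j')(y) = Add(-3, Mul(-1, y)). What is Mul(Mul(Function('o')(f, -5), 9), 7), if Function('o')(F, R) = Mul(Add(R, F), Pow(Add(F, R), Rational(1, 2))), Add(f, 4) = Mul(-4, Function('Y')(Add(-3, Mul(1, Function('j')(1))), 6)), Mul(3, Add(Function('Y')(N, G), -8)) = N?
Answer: Mul(-665, I, Pow(285, Rational(1, 2))) ≈ Mul(-11227., I)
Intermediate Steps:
Function('Y')(N, G) = Add(8, Mul(Rational(1, 3), N))
f = Rational(-80, 3) (f = Add(-4, Mul(-4, Add(8, Mul(Rational(1, 3), Add(-3, Mul(1, Add(-3, Mul(-1, 1)))))))) = Add(-4, Mul(-4, Add(8, Mul(Rational(1, 3), Add(-3, Mul(1, Add(-3, -1))))))) = Add(-4, Mul(-4, Add(8, Mul(Rational(1, 3), Add(-3, Mul(1, -4)))))) = Add(-4, Mul(-4, Add(8, Mul(Rational(1, 3), Add(-3, -4))))) = Add(-4, Mul(-4, Add(8, Mul(Rational(1, 3), -7)))) = Add(-4, Mul(-4, Add(8, Rational(-7, 3)))) = Add(-4, Mul(-4, Rational(17, 3))) = Add(-4, Rational(-68, 3)) = Rational(-80, 3) ≈ -26.667)
Function('o')(F, R) = Pow(Add(F, R), Rational(3, 2)) (Function('o')(F, R) = Mul(Add(F, R), Pow(Add(F, R), Rational(1, 2))) = Pow(Add(F, R), Rational(3, 2)))
Mul(Mul(Function('o')(f, -5), 9), 7) = Mul(Mul(Pow(Add(Rational(-80, 3), -5), Rational(3, 2)), 9), 7) = Mul(Mul(Pow(Rational(-95, 3), Rational(3, 2)), 9), 7) = Mul(Mul(Mul(Rational(-95, 9), I, Pow(285, Rational(1, 2))), 9), 7) = Mul(Mul(-95, I, Pow(285, Rational(1, 2))), 7) = Mul(-665, I, Pow(285, Rational(1, 2)))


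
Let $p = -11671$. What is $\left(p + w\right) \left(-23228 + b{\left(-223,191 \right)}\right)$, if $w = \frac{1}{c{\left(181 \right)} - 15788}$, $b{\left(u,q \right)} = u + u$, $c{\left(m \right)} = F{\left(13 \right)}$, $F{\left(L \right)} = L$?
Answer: $\frac{4358620755524}{15775} \approx 2.763 \cdot 10^{8}$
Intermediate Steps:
$c{\left(m \right)} = 13$
$b{\left(u,q \right)} = 2 u$
$w = - \frac{1}{15775}$ ($w = \frac{1}{13 - 15788} = \frac{1}{-15775} = - \frac{1}{15775} \approx -6.3391 \cdot 10^{-5}$)
$\left(p + w\right) \left(-23228 + b{\left(-223,191 \right)}\right) = \left(-11671 - \frac{1}{15775}\right) \left(-23228 + 2 \left(-223\right)\right) = - \frac{184110026 \left(-23228 - 446\right)}{15775} = \left(- \frac{184110026}{15775}\right) \left(-23674\right) = \frac{4358620755524}{15775}$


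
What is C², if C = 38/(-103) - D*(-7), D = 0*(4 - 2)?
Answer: 1444/10609 ≈ 0.13611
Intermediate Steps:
D = 0 (D = 0*2 = 0)
C = -38/103 (C = 38/(-103) - 0*(-7) = 38*(-1/103) - 1*0 = -38/103 + 0 = -38/103 ≈ -0.36893)
C² = (-38/103)² = 1444/10609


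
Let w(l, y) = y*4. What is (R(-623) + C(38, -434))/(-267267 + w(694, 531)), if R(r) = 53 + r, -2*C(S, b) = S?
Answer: 19/8553 ≈ 0.0022214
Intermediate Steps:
C(S, b) = -S/2
w(l, y) = 4*y
(R(-623) + C(38, -434))/(-267267 + w(694, 531)) = ((53 - 623) - ½*38)/(-267267 + 4*531) = (-570 - 19)/(-267267 + 2124) = -589/(-265143) = -589*(-1/265143) = 19/8553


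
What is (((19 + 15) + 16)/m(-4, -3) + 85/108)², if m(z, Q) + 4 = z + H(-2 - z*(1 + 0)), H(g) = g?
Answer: 664225/11664 ≈ 56.947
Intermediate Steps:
m(z, Q) = -6 (m(z, Q) = -4 + (z + (-2 - z*(1 + 0))) = -4 + (z + (-2 - z)) = -4 - 2 = -6)
(((19 + 15) + 16)/m(-4, -3) + 85/108)² = (((19 + 15) + 16)/(-6) + 85/108)² = ((34 + 16)*(-⅙) + 85*(1/108))² = (50*(-⅙) + 85/108)² = (-25/3 + 85/108)² = (-815/108)² = 664225/11664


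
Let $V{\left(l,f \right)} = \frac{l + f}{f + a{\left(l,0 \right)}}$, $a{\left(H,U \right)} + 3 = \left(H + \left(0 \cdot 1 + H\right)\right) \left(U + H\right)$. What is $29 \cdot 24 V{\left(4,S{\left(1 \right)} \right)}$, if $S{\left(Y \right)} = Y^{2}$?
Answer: $116$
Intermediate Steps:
$a{\left(H,U \right)} = -3 + 2 H \left(H + U\right)$ ($a{\left(H,U \right)} = -3 + \left(H + \left(0 \cdot 1 + H\right)\right) \left(U + H\right) = -3 + \left(H + \left(0 + H\right)\right) \left(H + U\right) = -3 + \left(H + H\right) \left(H + U\right) = -3 + 2 H \left(H + U\right)$)
$V{\left(l,f \right)} = \frac{f + l}{-3 + f + 2 l^{2}}$ ($V{\left(l,f \right)} = \frac{l + f}{f + \left(-3 + 2 l^{2} + 2 l 0\right)} = \frac{f + l}{f + \left(-3 + 2 l^{2} + 0\right)} = \frac{f + l}{f + \left(-3 + 2 l^{2}\right)} = \frac{f + l}{-3 + f + 2 l^{2}}$)
$29 \cdot 24 V{\left(4,S{\left(1 \right)} \right)} = 29 \cdot 24 \frac{1^{2} + 4}{-3 + 1^{2} + 2 \cdot 4^{2}} = 696 \frac{1 + 4}{-3 + 1 + 2 \cdot 16} = 696 \frac{1}{-3 + 1 + 32} \cdot 5 = 696 \cdot \frac{1}{30} \cdot 5 = 696 \cdot \frac{1}{6} = 116$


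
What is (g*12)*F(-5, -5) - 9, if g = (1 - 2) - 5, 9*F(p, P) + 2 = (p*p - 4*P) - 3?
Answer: -329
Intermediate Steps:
F(p, P) = -5/9 - 4*P/9 + p**2/9 (F(p, P) = -2/9 + ((p*p - 4*P) - 3)/9 = -2/9 + ((p**2 - 4*P) - 3)/9 = -2/9 + (-3 + p**2 - 4*P)/9 = -2/9 + (-1/3 - 4*P/9 + p**2/9) = -5/9 - 4*P/9 + p**2/9)
g = -6 (g = -1 - 5 = -6)
(g*12)*F(-5, -5) - 9 = (-6*12)*(-5/9 - 4/9*(-5) + (1/9)*(-5)**2) - 9 = -72*(-5/9 + 20/9 + (1/9)*25) - 9 = -72*(-5/9 + 20/9 + 25/9) - 9 = -72*40/9 - 9 = -320 - 9 = -329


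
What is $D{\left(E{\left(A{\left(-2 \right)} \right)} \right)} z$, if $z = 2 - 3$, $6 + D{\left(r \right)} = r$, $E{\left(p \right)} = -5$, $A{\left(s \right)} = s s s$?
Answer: $11$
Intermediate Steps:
$A{\left(s \right)} = s^{3}$ ($A{\left(s \right)} = s^{2} s = s^{3}$)
$D{\left(r \right)} = -6 + r$
$z = -1$
$D{\left(E{\left(A{\left(-2 \right)} \right)} \right)} z = \left(-6 - 5\right) \left(-1\right) = \left(-11\right) \left(-1\right) = 11$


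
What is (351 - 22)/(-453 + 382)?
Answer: -329/71 ≈ -4.6338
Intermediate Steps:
(351 - 22)/(-453 + 382) = 329/(-71) = 329*(-1/71) = -329/71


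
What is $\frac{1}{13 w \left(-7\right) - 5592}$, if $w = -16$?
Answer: $- \frac{1}{4136} \approx -0.00024178$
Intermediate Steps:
$\frac{1}{13 w \left(-7\right) - 5592} = \frac{1}{13 \left(-16\right) \left(-7\right) - 5592} = \frac{1}{\left(-208\right) \left(-7\right) - 5592} = \frac{1}{1456 - 5592} = \frac{1}{-4136} = - \frac{1}{4136}$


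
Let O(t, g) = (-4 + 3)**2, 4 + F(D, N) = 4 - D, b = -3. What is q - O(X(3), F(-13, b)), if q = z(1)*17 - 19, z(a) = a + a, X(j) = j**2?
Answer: 14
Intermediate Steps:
z(a) = 2*a
F(D, N) = -D (F(D, N) = -4 + (4 - D) = -D)
O(t, g) = 1 (O(t, g) = (-1)**2 = 1)
q = 15 (q = (2*1)*17 - 19 = 2*17 - 19 = 34 - 19 = 15)
q - O(X(3), F(-13, b)) = 15 - 1*1 = 15 - 1 = 14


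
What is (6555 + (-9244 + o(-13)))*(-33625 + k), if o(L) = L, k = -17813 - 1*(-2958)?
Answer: 130992960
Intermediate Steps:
k = -14855 (k = -17813 + 2958 = -14855)
(6555 + (-9244 + o(-13)))*(-33625 + k) = (6555 + (-9244 - 13))*(-33625 - 14855) = (6555 - 9257)*(-48480) = -2702*(-48480) = 130992960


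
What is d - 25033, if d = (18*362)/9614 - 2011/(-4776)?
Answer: -574688194571/22958232 ≈ -25032.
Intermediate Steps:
d = 25227085/22958232 (d = 6516*(1/9614) - 2011*(-1/4776) = 3258/4807 + 2011/4776 = 25227085/22958232 ≈ 1.0988)
d - 25033 = 25227085/22958232 - 25033 = -574688194571/22958232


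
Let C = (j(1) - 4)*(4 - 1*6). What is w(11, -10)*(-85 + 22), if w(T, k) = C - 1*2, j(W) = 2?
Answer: -126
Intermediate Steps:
C = 4 (C = (2 - 4)*(4 - 1*6) = -2*(4 - 6) = -2*(-2) = 4)
w(T, k) = 2 (w(T, k) = 4 - 1*2 = 4 - 2 = 2)
w(11, -10)*(-85 + 22) = 2*(-85 + 22) = 2*(-63) = -126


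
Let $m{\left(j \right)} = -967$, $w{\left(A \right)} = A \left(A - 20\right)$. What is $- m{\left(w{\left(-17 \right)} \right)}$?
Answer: $967$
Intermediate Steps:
$w{\left(A \right)} = A \left(-20 + A\right)$
$- m{\left(w{\left(-17 \right)} \right)} = \left(-1\right) \left(-967\right) = 967$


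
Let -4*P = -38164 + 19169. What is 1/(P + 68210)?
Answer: 4/291835 ≈ 1.3706e-5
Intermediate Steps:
P = 18995/4 (P = -(-38164 + 19169)/4 = -1/4*(-18995) = 18995/4 ≈ 4748.8)
1/(P + 68210) = 1/(18995/4 + 68210) = 1/(291835/4) = 4/291835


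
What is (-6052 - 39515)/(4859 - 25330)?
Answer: 45567/20471 ≈ 2.2259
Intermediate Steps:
(-6052 - 39515)/(4859 - 25330) = -45567/(-20471) = -45567*(-1/20471) = 45567/20471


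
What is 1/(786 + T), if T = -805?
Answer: -1/19 ≈ -0.052632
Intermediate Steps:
1/(786 + T) = 1/(786 - 805) = 1/(-19) = -1/19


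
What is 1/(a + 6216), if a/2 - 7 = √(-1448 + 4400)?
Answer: 3115/19400546 - 3*√82/9700273 ≈ 0.00015776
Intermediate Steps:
a = 14 + 12*√82 (a = 14 + 2*√(-1448 + 4400) = 14 + 2*√2952 = 14 + 2*(6*√82) = 14 + 12*√82 ≈ 122.66)
1/(a + 6216) = 1/((14 + 12*√82) + 6216) = 1/(6230 + 12*√82)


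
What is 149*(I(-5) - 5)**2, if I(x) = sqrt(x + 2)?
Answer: 3278 - 1490*I*sqrt(3) ≈ 3278.0 - 2580.8*I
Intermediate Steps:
I(x) = sqrt(2 + x)
149*(I(-5) - 5)**2 = 149*(sqrt(2 - 5) - 5)**2 = 149*(sqrt(-3) - 5)**2 = 149*(I*sqrt(3) - 5)**2 = 149*(-5 + I*sqrt(3))**2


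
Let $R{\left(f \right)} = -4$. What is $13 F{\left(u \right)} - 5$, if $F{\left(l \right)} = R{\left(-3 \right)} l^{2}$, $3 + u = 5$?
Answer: $-213$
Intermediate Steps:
$u = 2$ ($u = -3 + 5 = 2$)
$F{\left(l \right)} = - 4 l^{2}$
$13 F{\left(u \right)} - 5 = 13 \left(- 4 \cdot 2^{2}\right) - 5 = 13 \left(\left(-4\right) 4\right) - 5 = 13 \left(-16\right) - 5 = -208 - 5 = -213$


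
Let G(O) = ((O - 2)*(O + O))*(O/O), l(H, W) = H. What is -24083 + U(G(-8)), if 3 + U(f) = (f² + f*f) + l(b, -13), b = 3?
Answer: 27117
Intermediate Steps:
G(O) = 2*O*(-2 + O) (G(O) = ((-2 + O)*(2*O))*1 = (2*O*(-2 + O))*1 = 2*O*(-2 + O))
U(f) = 2*f² (U(f) = -3 + ((f² + f*f) + 3) = -3 + ((f² + f²) + 3) = -3 + (2*f² + 3) = -3 + (3 + 2*f²) = 2*f²)
-24083 + U(G(-8)) = -24083 + 2*(2*(-8)*(-2 - 8))² = -24083 + 2*(2*(-8)*(-10))² = -24083 + 2*160² = -24083 + 2*25600 = -24083 + 51200 = 27117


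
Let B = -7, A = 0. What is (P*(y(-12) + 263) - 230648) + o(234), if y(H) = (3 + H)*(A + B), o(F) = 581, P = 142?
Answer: -183775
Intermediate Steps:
y(H) = -21 - 7*H (y(H) = (3 + H)*(0 - 7) = (3 + H)*(-7) = -21 - 7*H)
(P*(y(-12) + 263) - 230648) + o(234) = (142*((-21 - 7*(-12)) + 263) - 230648) + 581 = (142*((-21 + 84) + 263) - 230648) + 581 = (142*(63 + 263) - 230648) + 581 = (142*326 - 230648) + 581 = (46292 - 230648) + 581 = -184356 + 581 = -183775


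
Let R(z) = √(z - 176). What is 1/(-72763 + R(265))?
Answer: -72763/5294454080 - √89/5294454080 ≈ -1.3745e-5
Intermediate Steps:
R(z) = √(-176 + z)
1/(-72763 + R(265)) = 1/(-72763 + √(-176 + 265)) = 1/(-72763 + √89)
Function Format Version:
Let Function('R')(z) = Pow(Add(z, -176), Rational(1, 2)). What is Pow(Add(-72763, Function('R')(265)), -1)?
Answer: Add(Rational(-72763, 5294454080), Mul(Rational(-1, 5294454080), Pow(89, Rational(1, 2)))) ≈ -1.3745e-5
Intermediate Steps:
Function('R')(z) = Pow(Add(-176, z), Rational(1, 2))
Pow(Add(-72763, Function('R')(265)), -1) = Pow(Add(-72763, Pow(Add(-176, 265), Rational(1, 2))), -1) = Pow(Add(-72763, Pow(89, Rational(1, 2))), -1)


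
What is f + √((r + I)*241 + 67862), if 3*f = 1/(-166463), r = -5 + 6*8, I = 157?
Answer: -1/499389 + √116062 ≈ 340.68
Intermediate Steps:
r = 43 (r = -5 + 48 = 43)
f = -1/499389 (f = (⅓)/(-166463) = (⅓)*(-1/166463) = -1/499389 ≈ -2.0024e-6)
f + √((r + I)*241 + 67862) = -1/499389 + √((43 + 157)*241 + 67862) = -1/499389 + √(200*241 + 67862) = -1/499389 + √(48200 + 67862) = -1/499389 + √116062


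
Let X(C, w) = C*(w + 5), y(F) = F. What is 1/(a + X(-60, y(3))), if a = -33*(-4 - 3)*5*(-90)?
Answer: -1/104430 ≈ -9.5758e-6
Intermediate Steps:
X(C, w) = C*(5 + w)
a = -103950 (a = -(-231)*5*(-90) = -33*(-35)*(-90) = 1155*(-90) = -103950)
1/(a + X(-60, y(3))) = 1/(-103950 - 60*(5 + 3)) = 1/(-103950 - 60*8) = 1/(-103950 - 480) = 1/(-104430) = -1/104430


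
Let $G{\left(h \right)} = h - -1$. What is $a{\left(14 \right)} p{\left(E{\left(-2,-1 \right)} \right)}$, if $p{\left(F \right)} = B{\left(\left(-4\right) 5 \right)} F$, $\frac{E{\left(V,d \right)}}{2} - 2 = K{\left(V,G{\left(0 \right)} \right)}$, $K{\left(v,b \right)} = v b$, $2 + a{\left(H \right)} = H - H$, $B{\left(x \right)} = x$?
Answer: $0$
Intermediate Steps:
$G{\left(h \right)} = 1 + h$ ($G{\left(h \right)} = h + 1 = 1 + h$)
$a{\left(H \right)} = -2$ ($a{\left(H \right)} = -2 + \left(H - H\right) = -2 + 0 = -2$)
$K{\left(v,b \right)} = b v$
$E{\left(V,d \right)} = 4 + 2 V$ ($E{\left(V,d \right)} = 4 + 2 \left(1 + 0\right) V = 4 + 2 \cdot 1 V = 4 + 2 V$)
$p{\left(F \right)} = - 20 F$ ($p{\left(F \right)} = \left(-4\right) 5 F = - 20 F$)
$a{\left(14 \right)} p{\left(E{\left(-2,-1 \right)} \right)} = - 2 \left(- 20 \left(4 + 2 \left(-2\right)\right)\right) = - 2 \left(- 20 \left(4 - 4\right)\right) = - 2 \left(\left(-20\right) 0\right) = \left(-2\right) 0 = 0$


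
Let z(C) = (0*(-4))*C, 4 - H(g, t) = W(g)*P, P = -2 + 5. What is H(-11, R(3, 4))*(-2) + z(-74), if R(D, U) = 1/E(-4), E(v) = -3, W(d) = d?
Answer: -74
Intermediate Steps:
P = 3
R(D, U) = -1/3 (R(D, U) = 1/(-3) = -1/3)
H(g, t) = 4 - 3*g (H(g, t) = 4 - g*3 = 4 - 3*g)
z(C) = 0 (z(C) = 0*C = 0)
H(-11, R(3, 4))*(-2) + z(-74) = (4 - 3*(-11))*(-2) + 0 = (4 + 33)*(-2) + 0 = 37*(-2) + 0 = -74 + 0 = -74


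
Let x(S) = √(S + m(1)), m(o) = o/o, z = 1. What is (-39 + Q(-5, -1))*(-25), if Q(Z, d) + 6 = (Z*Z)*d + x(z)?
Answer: 1750 - 25*√2 ≈ 1714.6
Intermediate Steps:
m(o) = 1
x(S) = √(1 + S) (x(S) = √(S + 1) = √(1 + S))
Q(Z, d) = -6 + √2 + d*Z² (Q(Z, d) = -6 + ((Z*Z)*d + √(1 + 1)) = -6 + (Z²*d + √2) = -6 + (d*Z² + √2) = -6 + (√2 + d*Z²) = -6 + √2 + d*Z²)
(-39 + Q(-5, -1))*(-25) = (-39 + (-6 + √2 - 1*(-5)²))*(-25) = (-39 + (-6 + √2 - 1*25))*(-25) = (-39 + (-6 + √2 - 25))*(-25) = (-39 + (-31 + √2))*(-25) = (-70 + √2)*(-25) = 1750 - 25*√2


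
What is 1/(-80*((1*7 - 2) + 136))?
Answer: -1/11280 ≈ -8.8652e-5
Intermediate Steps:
1/(-80*((1*7 - 2) + 136)) = 1/(-80*((7 - 2) + 136)) = 1/(-80*(5 + 136)) = 1/(-80*141) = 1/(-11280) = -1/11280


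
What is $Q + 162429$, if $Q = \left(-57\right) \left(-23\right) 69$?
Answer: $252888$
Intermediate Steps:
$Q = 90459$ ($Q = 1311 \cdot 69 = 90459$)
$Q + 162429 = 90459 + 162429 = 252888$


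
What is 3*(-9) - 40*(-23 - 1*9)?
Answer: 1253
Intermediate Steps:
3*(-9) - 40*(-23 - 1*9) = -27 - 40*(-23 - 9) = -27 - 40*(-32) = -27 + 1280 = 1253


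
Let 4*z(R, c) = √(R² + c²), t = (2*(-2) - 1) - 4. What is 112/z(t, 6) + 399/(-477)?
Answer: -133/159 + 448*√13/39 ≈ 40.581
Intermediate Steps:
t = -9 (t = (-4 - 1) - 4 = -5 - 4 = -9)
z(R, c) = √(R² + c²)/4
112/z(t, 6) + 399/(-477) = 112/((√((-9)² + 6²)/4)) + 399/(-477) = 112/((√(81 + 36)/4)) + 399*(-1/477) = 112/((√117/4)) - 133/159 = 112/(((3*√13)/4)) - 133/159 = 112/((3*√13/4)) - 133/159 = 112*(4*√13/39) - 133/159 = 448*√13/39 - 133/159 = -133/159 + 448*√13/39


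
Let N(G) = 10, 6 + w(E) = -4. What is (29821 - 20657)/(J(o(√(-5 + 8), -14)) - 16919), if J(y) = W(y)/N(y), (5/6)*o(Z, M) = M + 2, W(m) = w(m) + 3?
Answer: -91640/169197 ≈ -0.54162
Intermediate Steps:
w(E) = -10 (w(E) = -6 - 4 = -10)
W(m) = -7 (W(m) = -10 + 3 = -7)
o(Z, M) = 12/5 + 6*M/5 (o(Z, M) = 6*(M + 2)/5 = 6*(2 + M)/5 = 12/5 + 6*M/5)
J(y) = -7/10
(29821 - 20657)/(J(o(√(-5 + 8), -14)) - 16919) = (29821 - 20657)/(-7/10 - 16919) = 9164/(-169197/10) = 9164*(-10/169197) = -91640/169197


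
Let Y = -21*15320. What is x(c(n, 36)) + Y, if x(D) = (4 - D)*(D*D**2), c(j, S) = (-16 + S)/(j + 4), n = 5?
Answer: -2110676920/6561 ≈ -3.2170e+5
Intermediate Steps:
c(j, S) = (-16 + S)/(4 + j)
x(D) = D**3*(4 - D) (x(D) = (4 - D)*D**3 = D**3*(4 - D))
Y = -321720
x(c(n, 36)) + Y = ((-16 + 36)/(4 + 5))**3*(4 - (-16 + 36)/(4 + 5)) - 321720 = (20/9)**3*(4 - 20/9) - 321720 = ((1/9)*20)**3*(4 - 20/9) - 321720 = (20/9)**3*(4 - 1*20/9) - 321720 = 8000*(4 - 20/9)/729 - 321720 = (8000/729)*(16/9) - 321720 = 128000/6561 - 321720 = -2110676920/6561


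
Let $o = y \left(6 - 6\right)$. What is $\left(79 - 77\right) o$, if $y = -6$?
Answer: $0$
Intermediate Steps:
$o = 0$ ($o = - 6 \left(6 - 6\right) = \left(-6\right) 0 = 0$)
$\left(79 - 77\right) o = \left(79 - 77\right) 0 = 2 \cdot 0 = 0$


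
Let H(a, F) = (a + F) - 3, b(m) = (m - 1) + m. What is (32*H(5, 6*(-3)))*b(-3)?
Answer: 3584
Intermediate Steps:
b(m) = -1 + 2*m (b(m) = (-1 + m) + m = -1 + 2*m)
H(a, F) = -3 + F + a (H(a, F) = (F + a) - 3 = -3 + F + a)
(32*H(5, 6*(-3)))*b(-3) = (32*(-3 + 6*(-3) + 5))*(-1 + 2*(-3)) = (32*(-3 - 18 + 5))*(-1 - 6) = (32*(-16))*(-7) = -512*(-7) = 3584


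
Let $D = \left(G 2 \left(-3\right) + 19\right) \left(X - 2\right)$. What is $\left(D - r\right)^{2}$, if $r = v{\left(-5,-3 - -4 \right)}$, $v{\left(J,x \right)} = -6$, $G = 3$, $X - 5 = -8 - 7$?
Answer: $36$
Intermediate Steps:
$X = -10$ ($X = 5 - 15 = -10$)
$r = -6$
$D = -12$ ($D = \left(3 \cdot 2 \left(-3\right) + 19\right) \left(-10 - 2\right) = \left(6 \left(-3\right) + 19\right) \left(-12\right) = \left(-18 + 19\right) \left(-12\right) = 1 \left(-12\right) = -12$)
$\left(D - r\right)^{2} = \left(-12 - -6\right)^{2} = \left(-12 + 6\right)^{2} = \left(-6\right)^{2} = 36$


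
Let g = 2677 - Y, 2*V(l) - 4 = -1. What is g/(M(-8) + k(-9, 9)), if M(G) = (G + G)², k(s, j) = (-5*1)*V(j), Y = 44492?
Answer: -83630/497 ≈ -168.27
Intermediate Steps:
V(l) = 3/2 (V(l) = 2 + (½)*(-1) = 2 - ½ = 3/2)
k(s, j) = -15/2 (k(s, j) = -5*1*(3/2) = -5*3/2 = -15/2)
M(G) = 4*G² (M(G) = (2*G)² = 4*G²)
g = -41815 (g = 2677 - 1*44492 = 2677 - 44492 = -41815)
g/(M(-8) + k(-9, 9)) = -41815/(4*(-8)² - 15/2) = -41815/(4*64 - 15/2) = -41815/(256 - 15/2) = -41815/(497/2) = (2/497)*(-41815) = -83630/497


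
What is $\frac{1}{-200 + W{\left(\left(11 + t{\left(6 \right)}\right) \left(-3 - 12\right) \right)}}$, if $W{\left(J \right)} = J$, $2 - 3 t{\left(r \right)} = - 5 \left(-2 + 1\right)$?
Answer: $- \frac{1}{350} \approx -0.0028571$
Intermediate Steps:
$t{\left(r \right)} = -1$ ($t{\left(r \right)} = \frac{2}{3} - \frac{\left(-5\right) \left(-2 + 1\right)}{3} = \frac{2}{3} - \frac{\left(-5\right) \left(-1\right)}{3} = \frac{2}{3} - \frac{5}{3} = -1$)
$\frac{1}{-200 + W{\left(\left(11 + t{\left(6 \right)}\right) \left(-3 - 12\right) \right)}} = \frac{1}{-200 + \left(11 - 1\right) \left(-3 - 12\right)} = \frac{1}{-200 + 10 \left(-15\right)} = \frac{1}{-200 - 150} = \frac{1}{-350} = - \frac{1}{350}$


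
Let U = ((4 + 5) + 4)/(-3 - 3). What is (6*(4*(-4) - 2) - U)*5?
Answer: -3175/6 ≈ -529.17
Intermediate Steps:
U = -13/6 (U = (9 + 4)/(-6) = 13*(-1/6) = -13/6 ≈ -2.1667)
(6*(4*(-4) - 2) - U)*5 = (6*(4*(-4) - 2) - 1*(-13/6))*5 = (6*(-16 - 2) + 13/6)*5 = (6*(-18) + 13/6)*5 = (-108 + 13/6)*5 = -635/6*5 = -3175/6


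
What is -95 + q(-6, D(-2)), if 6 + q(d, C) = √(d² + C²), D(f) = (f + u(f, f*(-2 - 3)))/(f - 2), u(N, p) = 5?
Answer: -101 + 3*√65/4 ≈ -94.953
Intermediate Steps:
D(f) = (5 + f)/(-2 + f) (D(f) = (f + 5)/(f - 2) = (5 + f)/(-2 + f))
q(d, C) = -6 + √(C² + d²) (q(d, C) = -6 + √(d² + C²) = -6 + √(C² + d²))
-95 + q(-6, D(-2)) = -95 + (-6 + √(((5 - 2)/(-2 - 2))² + (-6)²)) = -95 + (-6 + √((3/(-4))² + 36)) = -95 + (-6 + √((-¼*3)² + 36)) = -95 + (-6 + √((-¾)² + 36)) = -95 + (-6 + √(9/16 + 36)) = -95 + (-6 + √(585/16)) = -95 + (-6 + 3*√65/4) = -101 + 3*√65/4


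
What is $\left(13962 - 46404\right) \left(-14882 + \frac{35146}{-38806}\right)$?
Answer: $\frac{9368374282398}{19403} \approx 4.8283 \cdot 10^{8}$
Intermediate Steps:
$\left(13962 - 46404\right) \left(-14882 + \frac{35146}{-38806}\right) = - 32442 \left(-14882 + 35146 \left(- \frac{1}{38806}\right)\right) = - 32442 \left(-14882 - \frac{17573}{19403}\right) = \left(-32442\right) \left(- \frac{288773019}{19403}\right) = \frac{9368374282398}{19403}$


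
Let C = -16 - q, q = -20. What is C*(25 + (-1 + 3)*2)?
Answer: 116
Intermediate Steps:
C = 4 (C = -16 - 1*(-20) = -16 + 20 = 4)
C*(25 + (-1 + 3)*2) = 4*(25 + (-1 + 3)*2) = 4*(25 + 2*2) = 4*(25 + 4) = 4*29 = 116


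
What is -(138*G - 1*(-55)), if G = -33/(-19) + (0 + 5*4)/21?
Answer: -56673/133 ≈ -426.11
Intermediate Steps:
G = 1073/399 (G = -33*(-1/19) + (0 + 20)*(1/21) = 33/19 + 20*(1/21) = 33/19 + 20/21 = 1073/399 ≈ 2.6892)
-(138*G - 1*(-55)) = -(138*(1073/399) - 1*(-55)) = -(49358/133 + 55) = -1*56673/133 = -56673/133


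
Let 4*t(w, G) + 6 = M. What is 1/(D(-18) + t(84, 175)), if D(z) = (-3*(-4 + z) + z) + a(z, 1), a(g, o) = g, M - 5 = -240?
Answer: -4/121 ≈ -0.033058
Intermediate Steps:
M = -235 (M = 5 - 240 = -235)
t(w, G) = -241/4 (t(w, G) = -3/2 + (1/4)*(-235) = -3/2 - 235/4 = -241/4)
D(z) = 12 - z (D(z) = (-3*(-4 + z) + z) + z = ((12 - 3*z) + z) + z = (12 - 2*z) + z = 12 - z)
1/(D(-18) + t(84, 175)) = 1/((12 - 1*(-18)) - 241/4) = 1/((12 + 18) - 241/4) = 1/(30 - 241/4) = 1/(-121/4) = -4/121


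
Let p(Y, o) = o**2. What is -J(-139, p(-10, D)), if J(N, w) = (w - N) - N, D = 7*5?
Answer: -1503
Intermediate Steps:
D = 35
J(N, w) = w - 2*N
-J(-139, p(-10, D)) = -(35**2 - 2*(-139)) = -(1225 + 278) = -1*1503 = -1503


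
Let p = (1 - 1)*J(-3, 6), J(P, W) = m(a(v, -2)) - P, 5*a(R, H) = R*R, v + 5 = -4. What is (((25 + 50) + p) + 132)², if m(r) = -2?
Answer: 42849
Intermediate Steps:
v = -9 (v = -5 - 4 = -9)
a(R, H) = R²/5 (a(R, H) = (R*R)/5 = R²/5)
J(P, W) = -2 - P
p = 0 (p = (1 - 1)*(-2 - 1*(-3)) = 0*(-2 + 3) = 0*1 = 0)
(((25 + 50) + p) + 132)² = (((25 + 50) + 0) + 132)² = ((75 + 0) + 132)² = (75 + 132)² = 207² = 42849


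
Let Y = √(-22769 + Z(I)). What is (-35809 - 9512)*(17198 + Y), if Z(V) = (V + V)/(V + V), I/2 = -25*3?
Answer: -779430558 - 181284*I*√1423 ≈ -7.7943e+8 - 6.8385e+6*I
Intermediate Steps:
I = -150 (I = 2*(-25*3) = 2*(-75) = -150)
Z(V) = 1 (Z(V) = (2*V)/((2*V)) = (2*V)*(1/(2*V)) = 1)
Y = 4*I*√1423 (Y = √(-22769 + 1) = √(-22768) = 4*I*√1423 ≈ 150.89*I)
(-35809 - 9512)*(17198 + Y) = (-35809 - 9512)*(17198 + 4*I*√1423) = -45321*(17198 + 4*I*√1423) = -779430558 - 181284*I*√1423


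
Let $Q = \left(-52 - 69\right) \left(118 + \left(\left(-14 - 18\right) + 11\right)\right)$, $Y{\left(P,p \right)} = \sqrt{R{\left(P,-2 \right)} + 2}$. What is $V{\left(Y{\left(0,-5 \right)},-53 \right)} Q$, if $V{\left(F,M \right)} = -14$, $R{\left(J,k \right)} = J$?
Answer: $164318$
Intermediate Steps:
$Y{\left(P,p \right)} = \sqrt{2 + P}$ ($Y{\left(P,p \right)} = \sqrt{P + 2} = \sqrt{2 + P}$)
$Q = -11737$ ($Q = - 121 \left(118 + \left(-32 + 11\right)\right) = - 121 \left(118 - 21\right) = \left(-121\right) 97 = -11737$)
$V{\left(Y{\left(0,-5 \right)},-53 \right)} Q = \left(-14\right) \left(-11737\right) = 164318$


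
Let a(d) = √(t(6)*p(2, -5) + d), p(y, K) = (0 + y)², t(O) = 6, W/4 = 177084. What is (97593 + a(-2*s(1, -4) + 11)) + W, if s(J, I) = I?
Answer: 805929 + √43 ≈ 8.0594e+5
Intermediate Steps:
W = 708336 (W = 4*177084 = 708336)
p(y, K) = y²
a(d) = √(24 + d) (a(d) = √(6*2² + d) = √(6*4 + d) = √(24 + d))
(97593 + a(-2*s(1, -4) + 11)) + W = (97593 + √(24 + (-2*(-4) + 11))) + 708336 = (97593 + √(24 + (8 + 11))) + 708336 = (97593 + √(24 + 19)) + 708336 = (97593 + √43) + 708336 = 805929 + √43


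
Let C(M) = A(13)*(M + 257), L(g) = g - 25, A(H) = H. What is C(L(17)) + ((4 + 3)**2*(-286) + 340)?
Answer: -10437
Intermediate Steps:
L(g) = -25 + g
C(M) = 3341 + 13*M (C(M) = 13*(M + 257) = 13*(257 + M) = 3341 + 13*M)
C(L(17)) + ((4 + 3)**2*(-286) + 340) = (3341 + 13*(-25 + 17)) + ((4 + 3)**2*(-286) + 340) = (3341 + 13*(-8)) + (7**2*(-286) + 340) = (3341 - 104) + (49*(-286) + 340) = 3237 + (-14014 + 340) = 3237 - 13674 = -10437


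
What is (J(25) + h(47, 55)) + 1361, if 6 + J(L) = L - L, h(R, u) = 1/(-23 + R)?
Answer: 32521/24 ≈ 1355.0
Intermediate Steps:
J(L) = -6 (J(L) = -6 + (L - L) = -6 + 0 = -6)
(J(25) + h(47, 55)) + 1361 = (-6 + 1/(-23 + 47)) + 1361 = (-6 + 1/24) + 1361 = -143/24 + 1361 = 32521/24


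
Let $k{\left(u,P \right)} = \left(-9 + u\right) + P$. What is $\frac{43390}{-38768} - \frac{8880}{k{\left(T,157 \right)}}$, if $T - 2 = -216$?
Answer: $\frac{28449675}{213224} \approx 133.43$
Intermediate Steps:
$T = -214$ ($T = 2 - 216 = -214$)
$k{\left(u,P \right)} = -9 + P + u$
$\frac{43390}{-38768} - \frac{8880}{k{\left(T,157 \right)}} = \frac{43390}{-38768} - \frac{8880}{-9 + 157 - 214} = 43390 \left(- \frac{1}{38768}\right) - \frac{8880}{-66} = - \frac{21695}{19384} - - \frac{1480}{11} = - \frac{21695}{19384} + \frac{1480}{11} = \frac{28449675}{213224}$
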